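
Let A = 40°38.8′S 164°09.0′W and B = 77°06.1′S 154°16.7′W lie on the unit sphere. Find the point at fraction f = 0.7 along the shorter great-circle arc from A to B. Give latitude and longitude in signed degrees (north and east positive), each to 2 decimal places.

-66.24°, -160.20°

Central angle δ = 0.6405 rad. Interpolating on the sphere with fraction f = 0.7:
P = [sin((1−f)δ)·A + sin(fδ)·B] / sin δ = 0.3196·A + 0.7254·B in Cartesian coordinates,
giving P = (-0.3791, -0.1365, -0.9152), i.e. latitude -66.24°, longitude -160.20°.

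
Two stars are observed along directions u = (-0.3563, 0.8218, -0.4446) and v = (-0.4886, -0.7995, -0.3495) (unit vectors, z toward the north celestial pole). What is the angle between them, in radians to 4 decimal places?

u·v = -0.3276; |u| = 1.0000, |v| = 1.0000.
cos θ = (u·v)/(|u||v|) = -0.3275, so θ = 1.9045 rad.

1.9045 rad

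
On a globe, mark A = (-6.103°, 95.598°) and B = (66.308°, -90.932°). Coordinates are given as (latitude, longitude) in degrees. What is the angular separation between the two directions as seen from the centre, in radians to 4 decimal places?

Let φ₁ = -0.1065 rad, φ₂ = 1.1573 rad, and Δλ = 3.0276 rad.
cos c = sin φ₁ sin φ₂ + cos φ₁ cos φ₂ cos Δλ = (-0.1063)(0.9157) + (0.9943)(0.4018)(-0.9935) = -0.49431,
so c = arccos(-0.49431) = 2.08783 rad.
So the angular separation is 2.0878 rad.

2.0878 rad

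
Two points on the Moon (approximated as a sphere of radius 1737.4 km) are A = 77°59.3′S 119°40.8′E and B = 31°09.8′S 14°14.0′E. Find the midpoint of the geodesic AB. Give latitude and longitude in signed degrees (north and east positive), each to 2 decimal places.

Central angle δ = 1.0942 rad. Interpolating on the sphere with fraction f = 0.5:
P = [sin((1−f)δ)·A + sin(fδ)·B] / sin δ = 0.5855·A + 0.5855·B in Cartesian coordinates,
giving P = (0.4253, 0.2290, -0.8756), i.e. latitude -61.12°, longitude 28.31°.

-61.12°, 28.31°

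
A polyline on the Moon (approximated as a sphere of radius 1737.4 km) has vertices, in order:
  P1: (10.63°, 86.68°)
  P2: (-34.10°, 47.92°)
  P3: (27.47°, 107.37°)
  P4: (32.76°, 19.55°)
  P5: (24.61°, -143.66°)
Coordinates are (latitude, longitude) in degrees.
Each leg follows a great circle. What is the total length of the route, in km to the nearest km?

Leg P1→P2: central angle 1.0108 rad, distance 1756.1 km.
Leg P2→P3: central angle 1.4557 rad, distance 2529.2 km.
Leg P3→P4: central angle 1.2891 rad, distance 2239.7 km.
Leg P4→P5: central angle 2.1021 rad, distance 3652.1 km.
Total: 1756.1 + 2529.2 + 2239.7 + 3652.1 ≈ 10177 km.

10177 km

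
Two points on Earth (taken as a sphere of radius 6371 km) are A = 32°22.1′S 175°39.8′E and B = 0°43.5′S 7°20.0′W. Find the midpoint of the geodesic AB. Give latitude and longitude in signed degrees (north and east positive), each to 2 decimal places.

-73.48°, -23.09°

Central angle δ = 2.5619 rad. Interpolating on the sphere with fraction f = 0.5:
P = [sin((1−f)δ)·A + sin(fδ)·B] / sin δ = 1.7494·A + 1.7494·B in Cartesian coordinates,
giving P = (0.2616, -0.1115, -0.9587), i.e. latitude -73.48°, longitude -23.09°.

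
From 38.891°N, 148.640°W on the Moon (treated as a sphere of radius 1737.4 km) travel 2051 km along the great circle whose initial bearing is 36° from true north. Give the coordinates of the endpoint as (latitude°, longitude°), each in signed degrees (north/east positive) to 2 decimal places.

Angular distance δ = d/R = 2051/1737.4 = 1.18050 rad; initial bearing θ = 0.6283 rad.
sin φ₂ = sin φ₁ cos δ + cos φ₁ sin δ cos θ = (0.6278)(0.3805) + (0.7783)(0.9248)(0.8090) = 0.8212, so φ₂ = 55.21°.
Δλ = atan2(sin θ sin δ cos φ₁, cos δ − sin φ₁ sin φ₂) = atan2(0.4231, -0.1351) = 107.712°.
λ₂ = -148.640° + 107.712° = -40.93°.

55.21°, -40.93°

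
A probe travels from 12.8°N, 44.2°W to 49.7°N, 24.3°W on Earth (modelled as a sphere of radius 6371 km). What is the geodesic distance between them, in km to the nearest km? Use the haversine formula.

4488 km

With latitudes φ₁ = 12.800°, φ₂ = 49.700° and longitude difference Δλ = 19.900°:
Haversine: a = sin²(Δφ/2) + cos φ₁ cos φ₂ sin²(Δλ/2) = 0.1002 + (0.9751)(0.6468)(0.0299) = 0.11899.
Central angle c = 2·arcsin(√a) = 0.70436 rad.
Distance = R·c = 6371 × 0.7044 ≈ 4488 km.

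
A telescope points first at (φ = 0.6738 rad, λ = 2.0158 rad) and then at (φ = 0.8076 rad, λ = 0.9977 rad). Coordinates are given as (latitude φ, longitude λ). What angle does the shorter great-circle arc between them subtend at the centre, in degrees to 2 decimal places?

42.74°

Let φ₁ = 0.6738 rad, φ₂ = 0.8076 rad, and Δλ = -1.0181 rad.
Haversine: a = sin²(Δφ/2) + cos φ₁ cos φ₂ sin²(Δλ/2) = 0.0045 + (0.7815)(0.6912)(0.2375) = 0.13276.
Central angle c = 2·arcsin(√a) = 0.74591 rad.
So the angular separation is 42.74°.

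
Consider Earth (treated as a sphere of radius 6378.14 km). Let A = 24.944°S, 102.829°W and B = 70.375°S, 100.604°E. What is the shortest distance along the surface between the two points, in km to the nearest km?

9266 km

In radians: φ₁ = -0.4354, φ₂ = -1.2283, Δλ = -156.567° = -2.7326 rad.
Haversine: a = sin²(Δφ/2) + cos φ₁ cos φ₂ sin²(Δλ/2) = 0.1491 + (0.9067)(0.3359)(0.9588) = 0.44109.
Central angle c = 2·arcsin(√a) = 1.45271 rad.
Distance = R·c = 6378.14 × 1.4527 ≈ 9266 km.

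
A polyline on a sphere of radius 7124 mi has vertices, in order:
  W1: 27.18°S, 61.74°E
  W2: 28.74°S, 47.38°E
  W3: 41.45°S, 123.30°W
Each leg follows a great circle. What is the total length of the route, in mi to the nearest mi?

15176 mi

Leg W1→W2: central angle 0.2229 rad, distance 1588.0 mi.
Leg W2→W3: central angle 1.9073 rad, distance 13587.9 mi.
Total: 1588.0 + 13587.9 ≈ 15176 mi.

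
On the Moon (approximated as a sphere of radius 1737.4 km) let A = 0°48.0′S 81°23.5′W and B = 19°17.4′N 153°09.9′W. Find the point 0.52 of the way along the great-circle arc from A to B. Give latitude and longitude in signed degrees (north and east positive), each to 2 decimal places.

11.79°, -117.51°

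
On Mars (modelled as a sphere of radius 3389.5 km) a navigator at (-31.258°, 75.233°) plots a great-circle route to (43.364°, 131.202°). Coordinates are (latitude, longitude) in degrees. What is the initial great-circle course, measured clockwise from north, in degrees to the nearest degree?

37°

Δλ = 55.969° = 0.9768 rad.
y = sin Δλ · cos φ₂ = (0.8287)(0.7270) = 0.6025
x = cos φ₁ sin φ₂ − sin φ₁ cos φ₂ cos Δλ = (0.8548)(0.6866) − (-0.5189)(0.7270)(0.5596) = 0.7981
θ = atan2(y, x) = 37.05°, so the bearing is 37°.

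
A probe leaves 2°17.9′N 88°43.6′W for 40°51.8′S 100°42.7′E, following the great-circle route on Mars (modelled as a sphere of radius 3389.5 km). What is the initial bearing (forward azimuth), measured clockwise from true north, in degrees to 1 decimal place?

191.2°

With φ₁ = 0.0401, φ₂ = -0.7132, Δλ = -2.9769 rad, the forward-azimuth formula gives
θ = atan2( sin Δλ cos φ₂ , cos φ₁ sin φ₂ − sin φ₁ cos φ₂ cos Δλ ) = atan2(-0.1240, -0.6238) = -168.76°.
Adding 360° brings this into [0°, 360°): 191.2°.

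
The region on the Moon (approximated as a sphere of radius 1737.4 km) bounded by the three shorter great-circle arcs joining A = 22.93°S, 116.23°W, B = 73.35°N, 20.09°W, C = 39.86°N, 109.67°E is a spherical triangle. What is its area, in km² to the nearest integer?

Side lengths (central angles): a = 1.0777, b = 2.4064, c = 1.9839 rad; semiperimeter s = 2.7340.
By l'Huilier's theorem, tan(E/4) = √[tan(s/2) tan((s−a)/2) tan((s−b)/2) tan((s−c)/2)], giving spherical excess E = 2.1192 rad.
Area = E·R² = 2.1192 × (1737.4)² ≈ 6397054 km².

6397054 km²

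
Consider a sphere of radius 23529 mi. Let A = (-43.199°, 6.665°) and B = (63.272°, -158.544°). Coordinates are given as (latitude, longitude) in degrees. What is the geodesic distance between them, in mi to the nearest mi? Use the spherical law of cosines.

64960 mi

Let φ₁ = -0.7540 rad, φ₂ = 1.1043 rad, and Δλ = -2.8834 rad.
cos c = sin φ₁ sin φ₂ + cos φ₁ cos φ₂ cos Δλ = (-0.6845)(0.8932) + (0.7290)(0.4498)(-0.9669) = -0.92839,
so c = arccos(-0.92839) = 2.76086 rad.
Distance = R·c = 23529 × 2.7609 ≈ 64960 mi.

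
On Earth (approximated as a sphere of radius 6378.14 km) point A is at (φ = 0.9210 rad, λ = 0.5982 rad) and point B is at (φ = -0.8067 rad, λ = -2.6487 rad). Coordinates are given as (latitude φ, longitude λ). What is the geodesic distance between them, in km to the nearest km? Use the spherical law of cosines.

Let φ₁ = 0.9210 rad, φ₂ = -0.8067 rad, and Δλ = 3.0363 rad.
cos c = sin φ₁ sin φ₂ + cos φ₁ cos φ₂ cos Δλ = (0.7962)(-0.7220) + (0.6050)(0.6919)(-0.9945) = -0.99116,
so c = arccos(-0.99116) = 3.00850 rad.
Distance = R·c = 6378.14 × 3.0085 ≈ 19189 km.

19189 km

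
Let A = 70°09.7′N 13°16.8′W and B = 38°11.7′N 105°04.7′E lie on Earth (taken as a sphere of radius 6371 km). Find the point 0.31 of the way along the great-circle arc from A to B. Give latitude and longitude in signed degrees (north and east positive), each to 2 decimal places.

73.34°, 51.54°

The central angle between A and B is δ = 1.0985 rad.
With f = 0.31, the slerp weights are sin((1−f)δ)/sin δ = 0.7719 and sin(fδ)/sin δ = 0.3750.
Weighted sum of the unit vectors: (0.7719)·(0.3303,-0.0780,0.9407) + (0.3750)·(-0.2044,0.7589,0.6183) = (0.1783, 0.2244, 0.9580).
Converting back: φ = atan2(z, √(x²+y²)) = 73.34°, λ = atan2(y, x) = 51.54°.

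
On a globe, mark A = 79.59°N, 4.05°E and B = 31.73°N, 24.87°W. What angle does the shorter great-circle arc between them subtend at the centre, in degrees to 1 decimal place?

With latitudes φ₁ = 79.590°, φ₂ = 31.730° and longitude difference Δλ = -28.920°:
Haversine: a = sin²(Δφ/2) + cos φ₁ cos φ₂ sin²(Δλ/2) = 0.1645 + (0.1807)(0.8505)(0.0624) = 0.17411.
Central angle c = 2·arcsin(√a) = 0.86087 rad.
So the angular separation is 49.3°.

49.3°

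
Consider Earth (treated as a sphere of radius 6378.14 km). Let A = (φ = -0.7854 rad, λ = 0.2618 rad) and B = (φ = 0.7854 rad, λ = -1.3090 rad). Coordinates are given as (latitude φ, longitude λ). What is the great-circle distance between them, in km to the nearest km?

In radians: φ₁ = -0.7854, φ₂ = 0.7854, Δλ = -90.000° = -1.5708 rad.
cos c = sin φ₁ sin φ₂ + cos φ₁ cos φ₂ cos Δλ = (-0.7071)(0.7071) + (0.7071)(0.7071)(-0.0000) = -0.50000,
so c = arccos(-0.50000) = 2.09440 rad.
Distance = R·c = 6378.14 × 2.0944 ≈ 13358 km.

13358 km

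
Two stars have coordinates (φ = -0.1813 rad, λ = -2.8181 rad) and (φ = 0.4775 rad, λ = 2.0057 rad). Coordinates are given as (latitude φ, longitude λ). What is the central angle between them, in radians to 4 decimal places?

Let φ₁ = -0.1813 rad, φ₂ = 0.4775 rad, and Δλ = -1.4594 rad.
cos c = sin φ₁ sin φ₂ + cos φ₁ cos φ₂ cos Δλ = (-0.1803)(0.4596) + (0.9836)(0.8881)(0.1112) = 0.01426,
so c = arccos(0.01426) = 1.55653 rad.
So the angular separation is 1.5565 rad.

1.5565 rad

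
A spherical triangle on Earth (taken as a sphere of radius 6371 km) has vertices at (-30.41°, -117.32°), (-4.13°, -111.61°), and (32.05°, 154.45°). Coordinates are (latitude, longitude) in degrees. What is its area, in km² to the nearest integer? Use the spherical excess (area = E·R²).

21466272 km²

Side lengths (central angles): a = 1.6673, b = 1.8194, c = 0.4682 rad; semiperimeter s = 1.9774.
By l'Huilier's theorem, tan(E/4) = √[tan(s/2) tan((s−a)/2) tan((s−b)/2) tan((s−c)/2)], giving spherical excess E = 0.5289 rad.
Area = E·R² = 0.5289 × (6371)² ≈ 21466272 km².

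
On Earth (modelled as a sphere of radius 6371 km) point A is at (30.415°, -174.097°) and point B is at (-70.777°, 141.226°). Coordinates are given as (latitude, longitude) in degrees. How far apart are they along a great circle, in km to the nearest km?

11790 km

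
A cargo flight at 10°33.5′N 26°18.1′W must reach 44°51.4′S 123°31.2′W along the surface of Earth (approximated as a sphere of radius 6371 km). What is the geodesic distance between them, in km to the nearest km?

11400 km

Let φ₁ = 0.1843 rad, φ₂ = -0.7829 rad, and Δλ = -1.6968 rad.
cos c = sin φ₁ sin φ₂ + cos φ₁ cos φ₂ cos Δλ = (0.1832)(-0.7053) + (0.9831)(0.7089)(-0.1257) = -0.21681,
so c = arccos(-0.21681) = 1.78934 rad.
Distance = R·c = 6371 × 1.7893 ≈ 11400 km.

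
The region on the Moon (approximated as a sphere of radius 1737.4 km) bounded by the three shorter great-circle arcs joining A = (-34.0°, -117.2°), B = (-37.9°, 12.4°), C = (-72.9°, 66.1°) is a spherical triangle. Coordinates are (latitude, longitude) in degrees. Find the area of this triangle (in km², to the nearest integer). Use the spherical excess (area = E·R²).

1794644 km²

Side lengths (central angles): a = 0.7605, b = 1.2754, c = 1.6443 rad; semiperimeter s = 1.8401.
By l'Huilier's theorem, tan(E/4) = √[tan(s/2) tan((s−a)/2) tan((s−b)/2) tan((s−c)/2)], giving spherical excess E = 0.5945 rad.
Area = E·R² = 0.5945 × (1737.4)² ≈ 1794644 km².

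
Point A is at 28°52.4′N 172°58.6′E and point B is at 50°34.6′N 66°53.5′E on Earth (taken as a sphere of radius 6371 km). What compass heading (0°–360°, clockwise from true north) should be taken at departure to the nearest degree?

321°

With φ₁ = 0.5039, φ₂ = 0.8827, Δλ = -1.8515 rad, the forward-azimuth formula gives
θ = atan2( sin Δλ cos φ₂ , cos φ₁ sin φ₂ − sin φ₁ cos φ₂ cos Δλ ) = atan2(-0.6102, 0.7614) = -38.71°.
Adding 360° brings this into [0°, 360°): 321°.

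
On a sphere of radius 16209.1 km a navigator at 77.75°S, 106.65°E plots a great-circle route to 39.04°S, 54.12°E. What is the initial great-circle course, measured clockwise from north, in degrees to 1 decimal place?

With φ₁ = -1.3570, φ₂ = -0.6814, Δλ = -0.9168 rad, the forward-azimuth formula gives
θ = atan2( sin Δλ cos φ₂ , cos φ₁ sin φ₂ − sin φ₁ cos φ₂ cos Δλ ) = atan2(-0.6165, 0.3281) = -61.98°.
Adding 360° brings this into [0°, 360°): 298.0°.

298.0°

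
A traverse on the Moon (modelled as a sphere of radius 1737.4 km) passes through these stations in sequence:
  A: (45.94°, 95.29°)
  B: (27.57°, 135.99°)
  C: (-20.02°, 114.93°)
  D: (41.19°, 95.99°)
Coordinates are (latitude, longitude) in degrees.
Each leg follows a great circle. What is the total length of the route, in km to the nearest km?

Leg A→B: central angle 0.6436 rad, distance 1118.2 km.
Leg B→C: central angle 0.9036 rad, distance 1569.9 km.
Leg C→D: central angle 1.1115 rad, distance 1931.1 km.
Total: 1118.2 + 1569.9 + 1931.1 ≈ 4619 km.

4619 km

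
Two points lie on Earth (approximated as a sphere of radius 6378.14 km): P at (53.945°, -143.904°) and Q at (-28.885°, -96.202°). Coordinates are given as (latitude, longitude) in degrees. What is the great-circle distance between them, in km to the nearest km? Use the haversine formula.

10298 km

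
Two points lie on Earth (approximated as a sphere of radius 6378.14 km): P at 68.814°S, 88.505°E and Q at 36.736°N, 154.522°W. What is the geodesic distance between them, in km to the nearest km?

14867 km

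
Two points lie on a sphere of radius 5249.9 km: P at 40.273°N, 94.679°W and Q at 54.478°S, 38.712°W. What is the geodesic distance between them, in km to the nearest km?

9726 km

Let φ₁ = 0.7029 rad, φ₂ = -0.9508 rad, and Δλ = 0.9768 rad.
cos c = sin φ₁ sin φ₂ + cos φ₁ cos φ₂ cos Δλ = (0.6464)(-0.8139) + (0.7630)(0.5810)(0.5597) = -0.27802,
so c = arccos(-0.27802) = 1.85253 rad.
Distance = R·c = 5249.9 × 1.8525 ≈ 9726 km.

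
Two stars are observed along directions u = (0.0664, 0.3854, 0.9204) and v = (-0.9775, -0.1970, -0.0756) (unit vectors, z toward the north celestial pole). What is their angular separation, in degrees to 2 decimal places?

102.15°

u·v = -0.2104; |u| = 1.0000, |v| = 1.0000.
cos θ = (u·v)/(|u||v|) = -0.2104, so θ = 102.15°.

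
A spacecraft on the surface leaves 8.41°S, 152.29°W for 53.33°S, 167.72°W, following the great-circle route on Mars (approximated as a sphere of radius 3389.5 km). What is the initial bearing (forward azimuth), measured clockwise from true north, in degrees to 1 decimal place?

192.6°

With φ₁ = -0.1468, φ₂ = -0.9308, Δλ = -0.2693 rad, the forward-azimuth formula gives
θ = atan2( sin Δλ cos φ₂ , cos φ₁ sin φ₂ − sin φ₁ cos φ₂ cos Δλ ) = atan2(-0.1589, -0.7093) = -167.37°.
Adding 360° brings this into [0°, 360°): 192.6°.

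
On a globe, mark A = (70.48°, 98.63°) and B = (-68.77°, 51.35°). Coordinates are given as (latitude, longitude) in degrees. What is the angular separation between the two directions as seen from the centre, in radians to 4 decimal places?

Let φ₁ = 1.2301 rad, φ₂ = -1.2003 rad, and Δλ = -0.8252 rad.
Haversine: a = sin²(Δφ/2) + cos φ₁ cos φ₂ sin²(Δλ/2) = 0.8788 + (0.3341)(0.3621)(0.1608) = 0.89824.
Central angle c = 2·arcsin(√a) = 2.49224 rad.
So the angular separation is 2.4922 rad.

2.4922 rad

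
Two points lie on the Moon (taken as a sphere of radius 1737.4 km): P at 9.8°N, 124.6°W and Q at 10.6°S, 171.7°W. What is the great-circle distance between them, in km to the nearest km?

With latitudes φ₁ = 9.800°, φ₂ = -10.600° and longitude difference Δλ = -47.100°:
Haversine: a = sin²(Δφ/2) + cos φ₁ cos φ₂ sin²(Δλ/2) = 0.0314 + (0.9854)(0.9829)(0.1596) = 0.18598.
Central angle c = 2·arcsin(√a) = 0.89178 rad.
Distance = R·c = 1737.4 × 0.8918 ≈ 1549 km.

1549 km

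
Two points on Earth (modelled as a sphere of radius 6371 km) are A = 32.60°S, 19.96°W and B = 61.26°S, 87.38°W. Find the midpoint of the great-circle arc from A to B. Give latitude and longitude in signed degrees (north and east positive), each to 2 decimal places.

-51.68°, -43.34°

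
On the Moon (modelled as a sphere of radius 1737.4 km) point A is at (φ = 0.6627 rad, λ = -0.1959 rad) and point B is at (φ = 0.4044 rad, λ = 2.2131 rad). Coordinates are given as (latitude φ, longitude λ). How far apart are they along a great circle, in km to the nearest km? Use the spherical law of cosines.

With latitudes φ₁ = 37.970°, φ₂ = 23.170° and longitude difference Δλ = 138.026°:
cos c = sin φ₁ sin φ₂ + cos φ₁ cos φ₂ cos Δλ = (0.6152)(0.3935) + (0.7883)(0.9193)(-0.7434) = -0.29673,
so c = arccos(-0.29673) = 1.87206 rad.
Distance = R·c = 1737.4 × 1.8721 ≈ 3253 km.

3253 km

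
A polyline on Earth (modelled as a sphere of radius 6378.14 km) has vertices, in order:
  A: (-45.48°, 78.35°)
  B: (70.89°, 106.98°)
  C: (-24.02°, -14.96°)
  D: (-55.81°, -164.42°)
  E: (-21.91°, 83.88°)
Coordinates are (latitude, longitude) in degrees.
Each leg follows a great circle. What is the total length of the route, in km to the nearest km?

46804 km

Leg A→B: central angle 2.0626 rad, distance 13155.7 km.
Leg B→C: central angle 2.1446 rad, distance 13678.5 km.
Leg C→D: central angle 1.6764 rad, distance 10692.0 km.
Leg D→E: central angle 1.4546 rad, distance 9277.9 km.
Total: 13155.7 + 13678.5 + 10692.0 + 9277.9 ≈ 46804 km.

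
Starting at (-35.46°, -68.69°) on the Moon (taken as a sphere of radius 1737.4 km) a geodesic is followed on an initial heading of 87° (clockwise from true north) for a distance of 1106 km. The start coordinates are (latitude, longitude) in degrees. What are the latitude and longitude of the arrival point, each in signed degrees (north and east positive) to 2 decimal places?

-26.18°, -27.28°

Angular distance δ = d/R = 1106/1737.4 = 0.63658 rad; initial bearing θ = 1.5184 rad.
sin φ₂ = sin φ₁ cos δ + cos φ₁ sin δ cos θ = (-0.5801)(0.8041) + (0.8145)(0.5945)(0.0523) = -0.4412, so φ₂ = -26.18°.
Δλ = atan2(sin θ sin δ cos φ₁, cos δ − sin φ₁ sin φ₂) = atan2(0.4835, 0.5482) = 41.413°.
λ₂ = -68.690° + 41.413° = -27.28°.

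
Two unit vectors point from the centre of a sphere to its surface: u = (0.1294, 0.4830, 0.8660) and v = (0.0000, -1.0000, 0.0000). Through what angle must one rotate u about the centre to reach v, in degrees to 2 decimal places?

118.88°

u·v = -0.4830; |u| = 1.0000, |v| = 1.0000.
cos θ = (u·v)/(|u||v|) = -0.4830, so θ = 118.88°.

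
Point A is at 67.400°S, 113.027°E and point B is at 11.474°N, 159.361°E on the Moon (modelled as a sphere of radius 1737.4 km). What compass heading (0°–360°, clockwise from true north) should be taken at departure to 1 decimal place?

Δλ = 46.334° = 0.8087 rad.
y = sin Δλ · cos φ₂ = (0.7234)(0.9800) = 0.7089
x = cos φ₁ sin φ₂ − sin φ₁ cos φ₂ cos Δλ = (0.3843)(0.1989) − (-0.9232)(0.9800)(0.6905) = 0.7011
θ = atan2(y, x) = 45.32°, so the bearing is 45.3°.

45.3°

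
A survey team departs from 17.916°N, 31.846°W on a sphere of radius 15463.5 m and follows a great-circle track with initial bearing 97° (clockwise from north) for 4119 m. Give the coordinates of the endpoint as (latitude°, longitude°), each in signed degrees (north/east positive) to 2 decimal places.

Angular distance δ = d/R = 4119/15463.5 = 0.26637 rad; initial bearing θ = 1.6930 rad.
sin φ₂ = sin φ₁ cos δ + cos φ₁ sin δ cos θ = (0.3076)(0.9647) + (0.9515)(0.2632)(-0.1219) = 0.2662, so φ₂ = 15.44°.
Δλ = atan2(sin θ sin δ cos φ₁, cos δ − sin φ₁ sin φ₂) = atan2(0.2486, 0.8828) = 15.727°.
λ₂ = -31.846° + 15.727° = -16.12°.

15.44°, -16.12°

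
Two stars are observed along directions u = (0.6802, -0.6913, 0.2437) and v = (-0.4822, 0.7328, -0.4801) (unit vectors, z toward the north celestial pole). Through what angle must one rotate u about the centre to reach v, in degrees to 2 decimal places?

u·v = -0.9516; |u| = 1.0000, |v| = 1.0000.
cos θ = (u·v)/(|u||v|) = -0.9516, so θ = 162.10°.

162.10°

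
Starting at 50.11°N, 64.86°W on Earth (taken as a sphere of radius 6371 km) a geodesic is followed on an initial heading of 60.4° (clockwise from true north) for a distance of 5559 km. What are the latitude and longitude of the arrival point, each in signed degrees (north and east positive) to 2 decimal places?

Angular distance δ = d/R = 5559/6371 = 0.87255 rad; initial bearing θ = 1.0542 rad.
sin φ₂ = sin φ₁ cos δ + cos φ₁ sin δ cos θ = (0.7673)(0.6429) + (0.6413)(0.7660)(0.4939) = 0.7359, so φ₂ = 47.38°.
Δλ = atan2(sin θ sin δ cos φ₁, cos δ − sin φ₁ sin φ₂) = atan2(0.4271, 0.0782) = 79.620°.
λ₂ = -64.860° + 79.620° = 14.76°.

47.38°, 14.76°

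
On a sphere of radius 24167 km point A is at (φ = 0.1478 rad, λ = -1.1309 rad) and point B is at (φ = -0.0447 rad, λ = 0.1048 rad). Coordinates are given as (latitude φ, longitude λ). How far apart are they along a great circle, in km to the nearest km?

30131 km

Let φ₁ = 0.1478 rad, φ₂ = -0.0447 rad, and Δλ = 1.2357 rad.
cos c = sin φ₁ sin φ₂ + cos φ₁ cos φ₂ cos Δλ = (0.1473)(-0.0447) + (0.9891)(0.9990)(0.3289) = 0.31837,
so c = arccos(0.31837) = 1.24679 rad.
Distance = R·c = 24167 × 1.2468 ≈ 30131 km.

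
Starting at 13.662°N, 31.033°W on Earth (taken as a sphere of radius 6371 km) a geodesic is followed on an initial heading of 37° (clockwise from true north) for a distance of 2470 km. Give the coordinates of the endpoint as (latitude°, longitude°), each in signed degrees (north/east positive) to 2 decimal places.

Angular distance δ = d/R = 2470/6371 = 0.38769 rad; initial bearing θ = 0.6458 rad.
sin φ₂ = sin φ₁ cos δ + cos φ₁ sin δ cos θ = (0.2362)(0.9258) + (0.9717)(0.3781)(0.7986) = 0.5120, so φ₂ = 30.80°.
Δλ = atan2(sin θ sin δ cos φ₁, cos δ − sin φ₁ sin φ₂) = atan2(0.2211, 0.8048) = 15.360°.
λ₂ = -31.033° + 15.360° = -15.67°.

30.80°, -15.67°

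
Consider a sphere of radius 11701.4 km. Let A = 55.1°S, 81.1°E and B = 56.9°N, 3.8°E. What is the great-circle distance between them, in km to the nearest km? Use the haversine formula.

With latitudes φ₁ = -55.100°, φ₂ = 56.900° and longitude difference Δλ = -77.300°:
Haversine: a = sin²(Δφ/2) + cos φ₁ cos φ₂ sin²(Δλ/2) = 0.6873 + (0.5721)(0.5461)(0.3901) = 0.80918.
Central angle c = 2·arcsin(√a) = 2.23746 rad.
Distance = R·c = 11701.4 × 2.2375 ≈ 26181 km.

26181 km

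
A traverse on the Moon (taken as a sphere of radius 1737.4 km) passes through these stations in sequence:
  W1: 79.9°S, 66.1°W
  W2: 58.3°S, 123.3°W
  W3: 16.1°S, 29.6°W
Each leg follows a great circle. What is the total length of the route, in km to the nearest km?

3205 km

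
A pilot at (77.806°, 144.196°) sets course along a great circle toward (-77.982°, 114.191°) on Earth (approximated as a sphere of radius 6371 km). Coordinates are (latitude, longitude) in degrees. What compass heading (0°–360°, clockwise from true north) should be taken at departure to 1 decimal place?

With φ₁ = 1.3580, φ₂ = -1.3610, Δλ = -0.5237 rad, the forward-azimuth formula gives
θ = atan2( sin Δλ cos φ₂ , cos φ₁ sin φ₂ − sin φ₁ cos φ₂ cos Δλ ) = atan2(-0.1041, -0.3828) = -164.78°.
Adding 360° brings this into [0°, 360°): 195.2°.

195.2°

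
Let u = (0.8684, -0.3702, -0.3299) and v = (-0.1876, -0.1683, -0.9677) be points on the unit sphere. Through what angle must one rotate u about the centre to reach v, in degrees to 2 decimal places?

u·v = 0.2186; |u| = 1.0000, |v| = 1.0000.
cos θ = (u·v)/(|u||v|) = 0.2186, so θ = 77.37°.

77.37°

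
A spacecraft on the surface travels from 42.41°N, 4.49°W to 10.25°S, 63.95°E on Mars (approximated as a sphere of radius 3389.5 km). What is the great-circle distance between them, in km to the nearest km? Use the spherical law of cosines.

4824 km

Let φ₁ = 0.7402 rad, φ₂ = -0.1789 rad, and Δλ = 1.1945 rad.
cos c = sin φ₁ sin φ₂ + cos φ₁ cos φ₂ cos Δλ = (0.6744)(-0.1779) + (0.7383)(0.9840)(0.3675) = 0.14698,
so c = arccos(0.14698) = 1.42328 rad.
Distance = R·c = 3389.5 × 1.4233 ≈ 4824 km.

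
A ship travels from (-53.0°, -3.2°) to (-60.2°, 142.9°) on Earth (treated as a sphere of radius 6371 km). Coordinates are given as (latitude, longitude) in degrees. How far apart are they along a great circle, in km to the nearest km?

7071 km

Let φ₁ = -0.9250 rad, φ₂ = -1.0507 rad, and Δλ = 2.5499 rad.
Haversine: a = sin²(Δφ/2) + cos φ₁ cos φ₂ sin²(Δλ/2) = 0.0039 + (0.6018)(0.4970)(0.9150) = 0.27761.
Central angle c = 2·arcsin(√a) = 1.10986 rad.
Distance = R·c = 6371 × 1.1099 ≈ 7071 km.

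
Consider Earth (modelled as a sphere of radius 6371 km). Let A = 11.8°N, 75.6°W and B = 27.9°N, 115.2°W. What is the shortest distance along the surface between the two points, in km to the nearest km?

4485 km

In radians: φ₁ = 0.2059, φ₂ = 0.4869, Δλ = -39.600° = -0.6912 rad.
Haversine: a = sin²(Δφ/2) + cos φ₁ cos φ₂ sin²(Δλ/2) = 0.0196 + (0.9789)(0.8838)(0.1147) = 0.11887.
Central angle c = 2·arcsin(√a) = 0.70401 rad.
Distance = R·c = 6371 × 0.7040 ≈ 4485 km.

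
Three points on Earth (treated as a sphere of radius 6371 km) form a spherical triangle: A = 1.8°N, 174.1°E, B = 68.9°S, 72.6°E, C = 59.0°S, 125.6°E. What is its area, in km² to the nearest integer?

Side lengths (central angles): a = 0.4244, b = 1.2512, c = 1.6720 rad; semiperimeter s = 1.6738.
By l'Huilier's theorem, tan(E/4) = √[tan(s/2) tan((s−a)/2) tan((s−b)/2) tan((s−c)/2)], giving spherical excess E = 0.0497 rad.
Area = E·R² = 0.0497 × (6371)² ≈ 2017807 km².

2017807 km²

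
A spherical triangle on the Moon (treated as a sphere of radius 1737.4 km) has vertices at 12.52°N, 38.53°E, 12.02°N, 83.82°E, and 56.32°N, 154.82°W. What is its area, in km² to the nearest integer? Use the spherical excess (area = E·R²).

Side lengths (central angles): a = 1.6800, b = 1.9245, c = 0.7715 rad; semiperimeter s = 2.1880.
By l'Huilier's theorem, tan(E/4) = √[tan(s/2) tan((s−a)/2) tan((s−b)/2) tan((s−c)/2)], giving spherical excess E = 0.9377 rad.
Area = E·R² = 0.9377 × (1737.4)² ≈ 2830632 km².

2830632 km²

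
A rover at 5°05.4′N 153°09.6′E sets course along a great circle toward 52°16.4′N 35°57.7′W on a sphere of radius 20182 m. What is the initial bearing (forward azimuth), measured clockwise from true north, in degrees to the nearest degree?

7°

With φ₁ = 0.0888, φ₂ = 0.9123, Δλ = 2.9824 rad, the forward-azimuth formula gives
θ = atan2( sin Δλ cos φ₂ , cos φ₁ sin φ₂ − sin φ₁ cos φ₂ cos Δλ ) = atan2(0.0970, 0.8414) = 6.58°.
So the initial bearing is 7°.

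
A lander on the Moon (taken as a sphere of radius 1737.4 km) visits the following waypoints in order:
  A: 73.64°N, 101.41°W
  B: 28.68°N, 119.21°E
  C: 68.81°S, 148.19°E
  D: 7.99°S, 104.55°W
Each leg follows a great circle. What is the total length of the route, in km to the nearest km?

7963 km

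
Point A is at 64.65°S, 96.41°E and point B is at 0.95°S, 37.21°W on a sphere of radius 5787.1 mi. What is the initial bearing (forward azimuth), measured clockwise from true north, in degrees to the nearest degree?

With φ₁ = -1.1284, φ₂ = -0.0166, Δλ = -2.3321 rad, the forward-azimuth formula gives
θ = atan2( sin Δλ cos φ₂ , cos φ₁ sin φ₂ − sin φ₁ cos φ₂ cos Δλ ) = atan2(-0.7238, -0.6305) = -131.06°.
Adding 360° brings this into [0°, 360°): 229°.

229°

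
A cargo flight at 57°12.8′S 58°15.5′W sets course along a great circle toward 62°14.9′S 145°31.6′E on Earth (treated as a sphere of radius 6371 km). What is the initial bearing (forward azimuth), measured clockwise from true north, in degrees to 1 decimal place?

192.6°

With φ₁ = -0.9986, φ₂ = -1.0864, Δλ = -2.7265 rad, the forward-azimuth formula gives
θ = atan2( sin Δλ cos φ₂ , cos φ₁ sin φ₂ − sin φ₁ cos φ₂ cos Δλ ) = atan2(-0.1878, -0.8374) = -167.36°.
Adding 360° brings this into [0°, 360°): 192.6°.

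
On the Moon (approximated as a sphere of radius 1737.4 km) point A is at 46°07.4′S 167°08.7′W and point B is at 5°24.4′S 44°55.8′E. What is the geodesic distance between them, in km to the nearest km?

Let φ₁ = -0.8050 rad, φ₂ = -0.0944 rad, and Δλ = -2.5818 rad.
Haversine: a = sin²(Δφ/2) + cos φ₁ cos φ₂ sin²(Δλ/2) = 0.1210 + (0.6931)(0.9956)(0.9237) = 0.75839.
Central angle c = 2·arcsin(√a) = 2.11388 rad.
Distance = R·c = 1737.4 × 2.1139 ≈ 3673 km.

3673 km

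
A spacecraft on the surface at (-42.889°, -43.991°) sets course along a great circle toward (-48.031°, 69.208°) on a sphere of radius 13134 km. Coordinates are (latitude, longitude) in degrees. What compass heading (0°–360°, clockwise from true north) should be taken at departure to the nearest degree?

140°

With φ₁ = -0.7486, φ₂ = -0.8383, Δλ = 1.9757 rad, the forward-azimuth formula gives
θ = atan2( sin Δλ cos φ₂ , cos φ₁ sin φ₂ − sin φ₁ cos φ₂ cos Δλ ) = atan2(0.6147, -0.7240) = 139.67°.
So the initial bearing is 140°.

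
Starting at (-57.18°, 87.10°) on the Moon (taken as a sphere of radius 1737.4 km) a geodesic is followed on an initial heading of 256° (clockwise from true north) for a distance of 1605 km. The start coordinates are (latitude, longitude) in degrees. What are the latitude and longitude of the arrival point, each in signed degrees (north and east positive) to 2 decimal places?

-37.68°, 9.10°

Angular distance δ = d/R = 1605/1737.4 = 0.92379 rad; initial bearing θ = 4.4680 rad.
sin φ₂ = sin φ₁ cos δ + cos φ₁ sin δ cos θ = (-0.8404)(0.6028) + (0.5420)(0.7979)(-0.2419) = -0.6112, so φ₂ = -37.68°.
Δλ = atan2(sin θ sin δ cos φ₁, cos δ − sin φ₁ sin φ₂) = atan2(-0.4196, 0.0892) = -78.004°.
λ₂ = 87.100° − 78.004° = 9.10°.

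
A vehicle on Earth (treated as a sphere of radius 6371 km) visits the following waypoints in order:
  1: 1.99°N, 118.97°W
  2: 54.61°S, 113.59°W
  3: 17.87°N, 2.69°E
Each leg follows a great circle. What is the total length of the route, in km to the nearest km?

19614 km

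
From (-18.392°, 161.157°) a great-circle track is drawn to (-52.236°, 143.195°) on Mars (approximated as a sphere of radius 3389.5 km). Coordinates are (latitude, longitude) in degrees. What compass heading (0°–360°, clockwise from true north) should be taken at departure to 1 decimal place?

198.4°

Δλ = -17.962° = -0.3135 rad.
y = sin Δλ · cos φ₂ = (-0.3084)(0.6124) = -0.1889
x = cos φ₁ sin φ₂ − sin φ₁ cos φ₂ cos Δλ = (0.9489)(-0.7905) − (-0.3155)(0.6124)(0.9513) = -0.5664
θ = atan2(y, x) = -161.56°; adding 360° gives 198.4°.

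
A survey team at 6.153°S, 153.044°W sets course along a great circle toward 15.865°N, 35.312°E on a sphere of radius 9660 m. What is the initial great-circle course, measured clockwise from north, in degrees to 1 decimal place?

320.5°

With φ₁ = -0.1074, φ₂ = 0.2769, Δλ = -2.9958 rad, the forward-azimuth formula gives
θ = atan2( sin Δλ cos φ₂ , cos φ₁ sin φ₂ − sin φ₁ cos φ₂ cos Δλ ) = atan2(-0.1398, 0.1698) = -39.46°.
Adding 360° brings this into [0°, 360°): 320.5°.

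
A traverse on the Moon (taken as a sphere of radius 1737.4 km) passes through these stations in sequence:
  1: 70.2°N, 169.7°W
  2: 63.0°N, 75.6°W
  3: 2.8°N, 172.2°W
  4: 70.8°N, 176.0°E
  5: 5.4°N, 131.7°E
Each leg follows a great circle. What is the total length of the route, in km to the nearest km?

8013 km

Leg 1→2: central angle 0.5964 rad, distance 1036.3 km.
Leg 2→3: central angle 1.5794 rad, distance 2744.0 km.
Leg 3→4: central angle 1.1943 rad, distance 2075.0 km.
Leg 4→5: central angle 1.2417 rad, distance 2157.3 km.
Total: 1036.3 + 2744.0 + 2075.0 + 2157.3 ≈ 8013 km.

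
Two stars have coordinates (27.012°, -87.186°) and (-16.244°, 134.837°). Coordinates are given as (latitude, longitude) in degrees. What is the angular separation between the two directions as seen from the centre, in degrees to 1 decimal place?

With latitudes φ₁ = 27.012°, φ₂ = -16.244° and longitude difference Δλ = -137.977°:
Haversine: a = sin²(Δφ/2) + cos φ₁ cos φ₂ sin²(Δλ/2) = 0.1359 + (0.8909)(0.9601)(0.8714) = 0.88123.
Central angle c = 2·arcsin(√a) = 2.43791 rad.
So the angular separation is 139.7°.

139.7°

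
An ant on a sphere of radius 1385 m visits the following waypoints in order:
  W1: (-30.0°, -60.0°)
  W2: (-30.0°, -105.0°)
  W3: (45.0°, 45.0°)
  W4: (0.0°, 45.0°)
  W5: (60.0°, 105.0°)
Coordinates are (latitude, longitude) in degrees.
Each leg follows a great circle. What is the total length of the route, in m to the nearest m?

Leg W1→W2: central angle 0.6756 rad, distance 935.7 m.
Leg W2→W3: central angle 2.6549 rad, distance 3677.0 m.
Leg W3→W4: central angle 0.7854 rad, distance 1087.8 m.
Leg W4→W5: central angle 1.3181 rad, distance 1825.6 m.
Total: 935.7 + 3677.0 + 1087.8 + 1825.6 ≈ 7526 m.

7526 m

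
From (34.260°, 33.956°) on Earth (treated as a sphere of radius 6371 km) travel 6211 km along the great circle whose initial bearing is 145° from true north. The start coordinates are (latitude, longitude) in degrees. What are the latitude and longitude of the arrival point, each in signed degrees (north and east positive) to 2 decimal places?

-14.14°, 63.27°

Angular distance δ = d/R = 6211/6371 = 0.97489 rad; initial bearing θ = 2.5307 rad.
sin φ₂ = sin φ₁ cos δ + cos φ₁ sin δ cos θ = (0.5629)(0.5613) + (0.8265)(0.8276)(-0.8192) = -0.2444, so φ₂ = -14.14°.
Δλ = atan2(sin θ sin δ cos φ₁, cos δ − sin φ₁ sin φ₂) = atan2(0.3923, 0.6988) = 29.311°.
λ₂ = 33.956° + 29.311° = 63.27°.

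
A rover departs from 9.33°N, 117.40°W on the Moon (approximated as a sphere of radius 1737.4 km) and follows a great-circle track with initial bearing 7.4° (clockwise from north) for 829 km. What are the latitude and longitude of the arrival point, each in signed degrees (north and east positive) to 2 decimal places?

Angular distance δ = d/R = 829/1737.4 = 0.47715 rad; initial bearing θ = 0.1292 rad.
sin φ₂ = sin φ₁ cos δ + cos φ₁ sin δ cos θ = (0.1621)(0.8883) + (0.9868)(0.4592)(0.9917) = 0.5934, so φ₂ = 36.40°.
Δλ = atan2(sin θ sin δ cos φ₁, cos δ − sin φ₁ sin φ₂) = atan2(0.0584, 0.7921) = 4.214°.
λ₂ = -117.400° + 4.214° = -113.19°.

36.40°, -113.19°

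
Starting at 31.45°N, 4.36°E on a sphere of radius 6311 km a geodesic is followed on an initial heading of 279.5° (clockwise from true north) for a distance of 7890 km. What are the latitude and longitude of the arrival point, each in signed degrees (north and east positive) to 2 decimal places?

17.34°, -74.34°

Angular distance δ = d/R = 7890/6311 = 1.25020 rad; initial bearing θ = 4.8782 rad.
sin φ₂ = sin φ₁ cos δ + cos φ₁ sin δ cos θ = (0.5218)(0.3151) + (0.8531)(0.9490)(0.1650) = 0.2980, so φ₂ = 17.34°.
Δλ = atan2(sin θ sin δ cos φ₁, cos δ − sin φ₁ sin φ₂) = atan2(-0.7985, 0.1596) = -78.696°.
λ₂ = 4.360° − 78.696° = -74.34°.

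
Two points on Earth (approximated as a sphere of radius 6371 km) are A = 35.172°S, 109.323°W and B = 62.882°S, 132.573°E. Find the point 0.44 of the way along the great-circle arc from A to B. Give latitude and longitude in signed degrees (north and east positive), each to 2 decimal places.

The central angle between A and B is δ = 1.2269 rad.
With f = 0.44, the slerp weights are sin((1−f)δ)/sin δ = 0.6737 and sin(fδ)/sin δ = 0.5460.
Weighted sum of the unit vectors: (0.6737)·(-0.2705,-0.7714,-0.5760) + (0.5460)·(-0.3084,0.3357,-0.8901) = (-0.3506, -0.3364, -0.8740).
Converting back: φ = atan2(z, √(x²+y²)) = -60.93°, λ = atan2(y, x) = -136.18°.

-60.93°, -136.18°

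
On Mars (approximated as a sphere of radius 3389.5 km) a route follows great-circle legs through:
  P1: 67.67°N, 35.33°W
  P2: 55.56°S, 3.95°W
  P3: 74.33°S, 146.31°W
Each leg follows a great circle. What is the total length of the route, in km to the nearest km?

Leg P1→P2: central angle 2.1888 rad, distance 7419.0 km.
Leg P2→P3: central angle 0.8324 rad, distance 2821.4 km.
Total: 7419.0 + 2821.4 ≈ 10240 km.

10240 km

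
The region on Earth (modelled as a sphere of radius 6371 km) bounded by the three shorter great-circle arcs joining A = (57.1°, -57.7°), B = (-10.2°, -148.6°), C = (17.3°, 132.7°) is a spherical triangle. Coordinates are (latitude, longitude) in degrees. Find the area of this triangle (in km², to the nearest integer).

75163421 km²

Side lengths (central angles): a = 1.4390, b = 1.8342, c = 1.7285 rad; semiperimeter s = 2.5009.
By l'Huilier's theorem, tan(E/4) = √[tan(s/2) tan((s−a)/2) tan((s−b)/2) tan((s−c)/2)], giving spherical excess E = 1.8518 rad.
Area = E·R² = 1.8518 × (6371)² ≈ 75163421 km².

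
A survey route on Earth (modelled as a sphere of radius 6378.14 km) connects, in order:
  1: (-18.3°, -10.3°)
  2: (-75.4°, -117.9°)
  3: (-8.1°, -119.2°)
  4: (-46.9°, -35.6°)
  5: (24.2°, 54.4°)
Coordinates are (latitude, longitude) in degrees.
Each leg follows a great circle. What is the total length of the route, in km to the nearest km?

36854 km

Leg 1→2: central angle 1.3372 rad, distance 8528.8 km.
Leg 2→3: central angle 1.1747 rad, distance 7492.2 km.
Leg 3→4: central angle 1.3916 rad, distance 8875.5 km.
Leg 4→5: central angle 1.8748 rad, distance 11957.5 km.
Total: 8528.8 + 7492.2 + 8875.5 + 11957.5 ≈ 36854 km.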